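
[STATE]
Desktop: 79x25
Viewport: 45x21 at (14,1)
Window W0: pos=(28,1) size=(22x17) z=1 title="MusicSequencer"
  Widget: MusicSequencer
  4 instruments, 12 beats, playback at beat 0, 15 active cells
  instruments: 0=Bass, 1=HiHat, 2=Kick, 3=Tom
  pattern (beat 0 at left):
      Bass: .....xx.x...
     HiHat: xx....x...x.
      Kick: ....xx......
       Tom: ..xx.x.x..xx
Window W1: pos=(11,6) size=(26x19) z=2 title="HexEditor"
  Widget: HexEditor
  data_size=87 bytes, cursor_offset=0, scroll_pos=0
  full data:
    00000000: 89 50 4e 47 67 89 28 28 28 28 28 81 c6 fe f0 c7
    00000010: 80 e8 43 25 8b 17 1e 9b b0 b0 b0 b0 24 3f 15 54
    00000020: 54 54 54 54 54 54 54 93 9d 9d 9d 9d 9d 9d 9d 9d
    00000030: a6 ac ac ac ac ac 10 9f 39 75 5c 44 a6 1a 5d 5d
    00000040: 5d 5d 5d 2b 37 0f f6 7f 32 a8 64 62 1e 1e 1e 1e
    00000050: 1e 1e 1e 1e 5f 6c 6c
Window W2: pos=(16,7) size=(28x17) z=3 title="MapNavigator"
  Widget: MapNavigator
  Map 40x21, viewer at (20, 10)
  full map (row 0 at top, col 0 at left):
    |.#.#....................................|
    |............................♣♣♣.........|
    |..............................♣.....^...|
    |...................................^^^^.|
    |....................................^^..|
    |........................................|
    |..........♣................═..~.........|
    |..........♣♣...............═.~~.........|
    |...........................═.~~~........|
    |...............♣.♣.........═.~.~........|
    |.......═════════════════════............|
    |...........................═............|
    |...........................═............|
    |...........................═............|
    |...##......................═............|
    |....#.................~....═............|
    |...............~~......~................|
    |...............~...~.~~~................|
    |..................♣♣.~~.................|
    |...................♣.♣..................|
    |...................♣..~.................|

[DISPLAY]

              ┏━━━━━━━━━━━━━━━━━━━━┓         
              ┃ MusicSequencer     ┃         
              ┠────────────────────┨         
              ┃      ▼12345678901  ┃         
              ┃  Bass·····██·█···  ┃         
━━━━━━━━━━━━━━━━━━━━━━┓····█···█·  ┃         
ex┏━━━━━━━━━━━━━━━━━━━━━━━━━━┓···  ┃         
──┃ MapNavigator             ┃·██  ┃         
00┠──────────────────────────┨     ┃         
00┃..........................┃     ┃         
00┃..........................┃     ┃         
00┃...♣................═..~..┃     ┃         
00┃...♣♣...............═.~~..┃     ┃         
00┃....................═.~~~.┃     ┃         
  ┃........♣.♣.........═.~.~.┃     ┃         
  ┃═════════════@═══════.....┃     ┃         
  ┃....................═.....┃━━━━━┛         
  ┃....................═.....┃               
  ┃....................═.....┃               
  ┃....................═.....┃               
  ┃...............~....═.....┃               


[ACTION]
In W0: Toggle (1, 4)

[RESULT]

              ┏━━━━━━━━━━━━━━━━━━━━┓         
              ┃ MusicSequencer     ┃         
              ┠────────────────────┨         
              ┃      ▼12345678901  ┃         
              ┃  Bass·····██·█···  ┃         
━━━━━━━━━━━━━━━━━━━━━━┓··█·█···█·  ┃         
ex┏━━━━━━━━━━━━━━━━━━━━━━━━━━┓···  ┃         
──┃ MapNavigator             ┃·██  ┃         
00┠──────────────────────────┨     ┃         
00┃..........................┃     ┃         
00┃..........................┃     ┃         
00┃...♣................═..~..┃     ┃         
00┃...♣♣...............═.~~..┃     ┃         
00┃....................═.~~~.┃     ┃         
  ┃........♣.♣.........═.~.~.┃     ┃         
  ┃═════════════@═══════.....┃     ┃         
  ┃....................═.....┃━━━━━┛         
  ┃....................═.....┃               
  ┃....................═.....┃               
  ┃....................═.....┃               
  ┃...............~....═.....┃               


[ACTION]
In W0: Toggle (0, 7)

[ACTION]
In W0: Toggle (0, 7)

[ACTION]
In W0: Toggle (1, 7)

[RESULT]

              ┏━━━━━━━━━━━━━━━━━━━━┓         
              ┃ MusicSequencer     ┃         
              ┠────────────────────┨         
              ┃      ▼12345678901  ┃         
              ┃  Bass·····██·█···  ┃         
━━━━━━━━━━━━━━━━━━━━━━┓··█·██··█·  ┃         
ex┏━━━━━━━━━━━━━━━━━━━━━━━━━━┓···  ┃         
──┃ MapNavigator             ┃·██  ┃         
00┠──────────────────────────┨     ┃         
00┃..........................┃     ┃         
00┃..........................┃     ┃         
00┃...♣................═..~..┃     ┃         
00┃...♣♣...............═.~~..┃     ┃         
00┃....................═.~~~.┃     ┃         
  ┃........♣.♣.........═.~.~.┃     ┃         
  ┃═════════════@═══════.....┃     ┃         
  ┃....................═.....┃━━━━━┛         
  ┃....................═.....┃               
  ┃....................═.....┃               
  ┃....................═.....┃               
  ┃...............~....═.....┃               


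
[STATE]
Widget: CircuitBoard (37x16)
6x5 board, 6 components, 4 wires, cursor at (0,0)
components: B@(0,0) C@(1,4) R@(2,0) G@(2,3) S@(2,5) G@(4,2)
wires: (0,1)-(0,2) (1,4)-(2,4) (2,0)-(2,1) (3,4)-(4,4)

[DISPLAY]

   0 1 2 3 4 5                       
0  [B]  · ─ ·                        
                                     
1                   C                
                    │                
2   R ─ ·       G   ·   S            
                                     
3                   ·                
                    │                
4           G       ·                
Cursor: (0,0)                        
                                     
                                     
                                     
                                     
                                     


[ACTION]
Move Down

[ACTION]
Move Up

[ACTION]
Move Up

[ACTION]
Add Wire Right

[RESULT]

   0 1 2 3 4 5                       
0  [B]─ · ─ ·                        
                                     
1                   C                
                    │                
2   R ─ ·       G   ·   S            
                                     
3                   ·                
                    │                
4           G       ·                
Cursor: (0,0)                        
                                     
                                     
                                     
                                     
                                     


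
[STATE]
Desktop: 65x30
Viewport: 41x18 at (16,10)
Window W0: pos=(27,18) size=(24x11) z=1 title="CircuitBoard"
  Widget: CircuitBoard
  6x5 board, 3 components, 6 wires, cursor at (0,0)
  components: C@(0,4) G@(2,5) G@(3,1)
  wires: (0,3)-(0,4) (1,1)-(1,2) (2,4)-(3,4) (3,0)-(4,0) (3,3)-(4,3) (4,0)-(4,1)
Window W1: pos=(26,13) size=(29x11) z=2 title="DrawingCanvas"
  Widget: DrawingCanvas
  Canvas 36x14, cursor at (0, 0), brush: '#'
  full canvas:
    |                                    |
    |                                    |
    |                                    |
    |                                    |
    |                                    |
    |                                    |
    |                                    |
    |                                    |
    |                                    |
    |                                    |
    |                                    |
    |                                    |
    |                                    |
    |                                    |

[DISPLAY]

                                         
                                         
                                         
          ┏━━━━━━━━━━━━━━━━━━━━━━━━━━━┓  
          ┃ DrawingCanvas             ┃  
          ┠───────────────────────────┨  
          ┃+                          ┃  
          ┃                           ┃  
          ┃                           ┃  
          ┃                           ┃  
          ┃                           ┃  
          ┃                           ┃  
          ┃                           ┃  
          ┗━━━━━━━━━━━━━━━━━━━━━━━━━━━┛  
           ┃1       · ─ ·         ┃      
           ┃                      ┃      
           ┃2                   · ┃      
           ┃                    │ ┃      


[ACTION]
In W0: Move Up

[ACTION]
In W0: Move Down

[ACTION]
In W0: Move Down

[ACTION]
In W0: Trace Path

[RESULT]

                                         
                                         
                                         
          ┏━━━━━━━━━━━━━━━━━━━━━━━━━━━┓  
          ┃ DrawingCanvas             ┃  
          ┠───────────────────────────┨  
          ┃+                          ┃  
          ┃                           ┃  
          ┃                           ┃  
          ┃                           ┃  
          ┃                           ┃  
          ┃                           ┃  
          ┃                           ┃  
          ┗━━━━━━━━━━━━━━━━━━━━━━━━━━━┛  
           ┃1       · ─ ·         ┃      
           ┃                      ┃      
           ┃2  [.]              · ┃      
           ┃                    │ ┃      


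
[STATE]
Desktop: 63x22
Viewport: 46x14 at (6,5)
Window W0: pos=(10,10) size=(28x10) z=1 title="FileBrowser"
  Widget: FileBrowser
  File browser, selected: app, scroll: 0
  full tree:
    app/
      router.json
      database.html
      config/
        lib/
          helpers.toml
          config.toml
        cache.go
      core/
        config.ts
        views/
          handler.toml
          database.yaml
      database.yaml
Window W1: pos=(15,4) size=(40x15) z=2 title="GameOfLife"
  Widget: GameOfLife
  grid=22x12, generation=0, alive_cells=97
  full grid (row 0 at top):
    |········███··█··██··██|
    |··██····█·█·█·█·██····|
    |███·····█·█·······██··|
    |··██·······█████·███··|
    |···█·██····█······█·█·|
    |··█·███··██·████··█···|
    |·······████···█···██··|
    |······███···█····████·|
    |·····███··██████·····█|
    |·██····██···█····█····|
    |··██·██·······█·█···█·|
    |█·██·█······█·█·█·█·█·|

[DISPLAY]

         ┃ GameOfLife                         
         ┠────────────────────────────────────
         ┃Gen: 0                              
         ┃··██····█·█·█·█·██····              
         ┃███·····█·█·······██··              
    ┏━━━━┃··██·······█████·███··              
    ┃ Fil┃···█·██····█······█·█·              
    ┠────┃··█·███··██·████··█···              
    ┃> [-┃·······████···█···██··              
    ┃    ┃······███···█····████·              
    ┃    ┃·····███··██████·····█              
    ┃    ┃·██····██···█····█····              
    ┃    ┃··██·██·······█·█···█·              
    ┃    ┗━━━━━━━━━━━━━━━━━━━━━━━━━━━━━━━━━━━━


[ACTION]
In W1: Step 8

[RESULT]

         ┃ GameOfLife                         
         ┠────────────────────────────────────
         ┃Gen: 8                              
         ┃·······█████·······██·              
         ┃······█···········█··█              
    ┏━━━━┃·······███··█······██·              
    ┃ Fil┃······················              
    ┠────┃··········██·█········              
    ┃> [-┃··████·····███·····██·              
    ┃    ┃··█··████···········█·              
    ┃    ┃·█·······█·······█····              
    ┃    ┃·█·████··█·······██···              
    ┃    ┃·██·██················              
    ┃    ┗━━━━━━━━━━━━━━━━━━━━━━━━━━━━━━━━━━━━


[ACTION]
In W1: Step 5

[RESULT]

         ┃ GameOfLife                         
         ┠────────────────────────────────────
         ┃Gen: 13                             
         ┃·····███··███······██·              
         ┃········█···█·····█··█              
    ┏━━━━┃····█··············██·              
    ┃ Fil┃·····██·█··██·········              
    ┠────┃·········█·█·██·······              
    ┃> [-┃··········██·█·····██·              
    ┃    ┃····██·█·····█·····██·              
    ┃    ┃·██·····█·█·█····██···              
    ┃    ┃█···█··█···█·····██···              
    ┃    ┃█·█···················              
    ┃    ┗━━━━━━━━━━━━━━━━━━━━━━━━━━━━━━━━━━━━


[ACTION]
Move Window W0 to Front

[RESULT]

         ┃ GameOfLife                         
         ┠────────────────────────────────────
         ┃Gen: 13                             
         ┃·····███··███······██·              
         ┃········█···█·····█··█              
    ┏━━━━━━━━━━━━━━━━━━━━━━━━━━┓              
    ┃ FileBrowser              ┃              
    ┠──────────────────────────┨              
    ┃> [-] app/                ┃              
    ┃    router.json           ┃              
    ┃    database.html         ┃              
    ┃    [+] config/           ┃              
    ┃    [+] core/             ┃              
    ┃    database.yaml         ┃━━━━━━━━━━━━━━


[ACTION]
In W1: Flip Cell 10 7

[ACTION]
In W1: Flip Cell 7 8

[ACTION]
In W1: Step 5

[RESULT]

         ┃ GameOfLife                         
         ┠────────────────────────────────────
         ┃Gen: 18                             
         ┃·······█·██··█·····██·              
         ┃······█·█·█·█·····█··█              
    ┏━━━━━━━━━━━━━━━━━━━━━━━━━━┓              
    ┃ FileBrowser              ┃              
    ┠──────────────────────────┨              
    ┃> [-] app/                ┃              
    ┃    router.json           ┃              
    ┃    database.html         ┃              
    ┃    [+] config/           ┃              
    ┃    [+] core/             ┃              
    ┃    database.yaml         ┃━━━━━━━━━━━━━━


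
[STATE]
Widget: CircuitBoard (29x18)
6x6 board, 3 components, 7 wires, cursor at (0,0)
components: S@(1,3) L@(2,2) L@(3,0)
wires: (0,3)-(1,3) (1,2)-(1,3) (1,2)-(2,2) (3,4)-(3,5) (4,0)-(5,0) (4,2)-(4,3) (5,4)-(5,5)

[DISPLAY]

   0 1 2 3 4 5               
0  [.]          ·            
                │            
1           · ─ S            
            │                
2           L                
                             
3   L               · ─ ·    
                             
4   ·       · ─ ·            
    │                        
5   ·               · ─ ·    
Cursor: (0,0)                
                             
                             
                             
                             
                             


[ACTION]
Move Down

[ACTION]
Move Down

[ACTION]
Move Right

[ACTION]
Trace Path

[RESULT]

   0 1 2 3 4 5               
0               ·            
                │            
1           · ─ S            
            │                
2      [.]  L                
                             
3   L               · ─ ·    
                             
4   ·       · ─ ·            
    │                        
5   ·               · ─ ·    
Cursor: (2,1)  Trace: No conn
                             
                             
                             
                             
                             


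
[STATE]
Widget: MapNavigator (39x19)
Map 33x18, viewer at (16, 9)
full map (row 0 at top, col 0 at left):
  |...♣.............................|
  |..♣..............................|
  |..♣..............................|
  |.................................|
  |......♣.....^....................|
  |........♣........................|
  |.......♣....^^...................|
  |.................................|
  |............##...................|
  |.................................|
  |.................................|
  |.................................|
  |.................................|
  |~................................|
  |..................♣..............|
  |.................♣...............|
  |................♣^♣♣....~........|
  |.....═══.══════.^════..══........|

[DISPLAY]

   ...♣.............................   
   ..♣..............................   
   ..♣..............................   
   .................................   
   ......♣.....^....................   
   ........♣........................   
   .......♣....^^...................   
   .................................   
   ............##...................   
   ................@................   
   .................................   
   .................................   
   .................................   
   ~................................   
   ..................♣..............   
   .................♣...............   
   ................♣^♣♣....~........   
   .....═══.══════.^════..══........   
                                       


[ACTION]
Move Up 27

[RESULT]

                                       
                                       
                                       
                                       
                                       
                                       
                                       
                                       
                                       
   ...♣............@................   
   ..♣..............................   
   ..♣..............................   
   .................................   
   ......♣.....^....................   
   ........♣........................   
   .......♣....^^...................   
   .................................   
   ............##...................   
   .................................   


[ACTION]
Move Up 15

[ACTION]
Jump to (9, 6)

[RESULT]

                                       
                                       
                                       
          ...♣.........................
          ..♣..........................
          ..♣..........................
          .............................
          ......♣.....^................
          ........♣....................
          .......♣.@..^^...............
          .............................
          ............##...............
          .............................
          .............................
          .............................
          .............................
          ~............................
          ..................♣..........
          .................♣...........


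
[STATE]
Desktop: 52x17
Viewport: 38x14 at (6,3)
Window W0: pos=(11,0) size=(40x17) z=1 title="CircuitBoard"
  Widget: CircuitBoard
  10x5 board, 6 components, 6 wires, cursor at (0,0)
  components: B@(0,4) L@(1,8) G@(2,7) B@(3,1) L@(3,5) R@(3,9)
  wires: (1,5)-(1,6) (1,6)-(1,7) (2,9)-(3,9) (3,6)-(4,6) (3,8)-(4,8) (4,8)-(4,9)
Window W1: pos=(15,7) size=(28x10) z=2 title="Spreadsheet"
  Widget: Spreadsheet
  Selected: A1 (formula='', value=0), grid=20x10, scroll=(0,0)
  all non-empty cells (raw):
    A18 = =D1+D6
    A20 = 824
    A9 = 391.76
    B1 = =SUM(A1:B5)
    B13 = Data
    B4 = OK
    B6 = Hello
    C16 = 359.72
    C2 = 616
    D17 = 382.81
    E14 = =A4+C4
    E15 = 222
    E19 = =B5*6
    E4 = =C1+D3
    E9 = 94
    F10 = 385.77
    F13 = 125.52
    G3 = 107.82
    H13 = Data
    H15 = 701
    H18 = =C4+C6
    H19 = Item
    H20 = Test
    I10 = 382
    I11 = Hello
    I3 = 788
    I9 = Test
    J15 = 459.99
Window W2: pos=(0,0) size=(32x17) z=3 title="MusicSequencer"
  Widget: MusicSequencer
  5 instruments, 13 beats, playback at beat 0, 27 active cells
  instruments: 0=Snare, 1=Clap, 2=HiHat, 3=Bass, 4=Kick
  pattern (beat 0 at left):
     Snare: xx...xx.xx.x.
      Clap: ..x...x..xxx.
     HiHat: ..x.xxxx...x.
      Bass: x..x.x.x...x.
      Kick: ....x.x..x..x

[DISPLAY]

 ▼123456789012           ┃ 9          
e██···██·██·█·           ┃B           
p··█···█··███·           ┃            
t··█·████···█·           ┃    · ─ · ─ 
s█··█·█·█···█·           ┃━━━━━━━━━━┓ 
k····█·█··█··█           ┃          ┃ 
                         ┃──────────┨ 
                         ┃          ┃ 
                         ┃       C  ┃ 
                         ┃----------┃ 
                         ┃C!        ┃ 
                         ┃   0     6┃ 
                         ┃   0      ┃ 
━━━━━━━━━━━━━━━━━━━━━━━━━┛━━━━━━━━━━┛━


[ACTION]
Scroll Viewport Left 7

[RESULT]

┃      ▼123456789012           ┃ 9    
┃ Snare██···██·██·█·           ┃B     
┃  Clap··█···█··███·           ┃      
┃ HiHat··█·████···█·           ┃    · 
┃  Bass█··█·█·█···█·           ┃━━━━━━
┃  Kick····█·█··█··█           ┃      
┃                              ┃──────
┃                              ┃      
┃                              ┃      
┃                              ┃------
┃                              ┃C!    
┃                              ┃   0  
┃                              ┃   0  
┗━━━━━━━━━━━━━━━━━━━━━━━━━━━━━━┛━━━━━━


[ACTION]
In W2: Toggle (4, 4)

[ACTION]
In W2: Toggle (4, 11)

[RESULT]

┃      ▼123456789012           ┃ 9    
┃ Snare██···██·██·█·           ┃B     
┃  Clap··█···█··███·           ┃      
┃ HiHat··█·████···█·           ┃    · 
┃  Bass█··█·█·█···█·           ┃━━━━━━
┃  Kick······█··█·██           ┃      
┃                              ┃──────
┃                              ┃      
┃                              ┃      
┃                              ┃------
┃                              ┃C!    
┃                              ┃   0  
┃                              ┃   0  
┗━━━━━━━━━━━━━━━━━━━━━━━━━━━━━━┛━━━━━━


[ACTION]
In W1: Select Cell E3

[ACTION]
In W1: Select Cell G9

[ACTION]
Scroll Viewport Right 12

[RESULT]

56789012           ┃ 9                
██·██·█·           ┃B                 
·█··███·           ┃                  
███···█·           ┃    · ─ · ─ ·   L 
█·█···█·           ┃━━━━━━━━━━┓       
·█··█·██           ┃          ┃ G     
                   ┃──────────┨       
                   ┃          ┃     · 
                   ┃       C  ┃     │ 
                   ┃----------┃     · 
                   ┃C!        ┃       
                   ┃   0     6┃       
                   ┃   0      ┃       
━━━━━━━━━━━━━━━━━━━┛━━━━━━━━━━┛━━━━━━━


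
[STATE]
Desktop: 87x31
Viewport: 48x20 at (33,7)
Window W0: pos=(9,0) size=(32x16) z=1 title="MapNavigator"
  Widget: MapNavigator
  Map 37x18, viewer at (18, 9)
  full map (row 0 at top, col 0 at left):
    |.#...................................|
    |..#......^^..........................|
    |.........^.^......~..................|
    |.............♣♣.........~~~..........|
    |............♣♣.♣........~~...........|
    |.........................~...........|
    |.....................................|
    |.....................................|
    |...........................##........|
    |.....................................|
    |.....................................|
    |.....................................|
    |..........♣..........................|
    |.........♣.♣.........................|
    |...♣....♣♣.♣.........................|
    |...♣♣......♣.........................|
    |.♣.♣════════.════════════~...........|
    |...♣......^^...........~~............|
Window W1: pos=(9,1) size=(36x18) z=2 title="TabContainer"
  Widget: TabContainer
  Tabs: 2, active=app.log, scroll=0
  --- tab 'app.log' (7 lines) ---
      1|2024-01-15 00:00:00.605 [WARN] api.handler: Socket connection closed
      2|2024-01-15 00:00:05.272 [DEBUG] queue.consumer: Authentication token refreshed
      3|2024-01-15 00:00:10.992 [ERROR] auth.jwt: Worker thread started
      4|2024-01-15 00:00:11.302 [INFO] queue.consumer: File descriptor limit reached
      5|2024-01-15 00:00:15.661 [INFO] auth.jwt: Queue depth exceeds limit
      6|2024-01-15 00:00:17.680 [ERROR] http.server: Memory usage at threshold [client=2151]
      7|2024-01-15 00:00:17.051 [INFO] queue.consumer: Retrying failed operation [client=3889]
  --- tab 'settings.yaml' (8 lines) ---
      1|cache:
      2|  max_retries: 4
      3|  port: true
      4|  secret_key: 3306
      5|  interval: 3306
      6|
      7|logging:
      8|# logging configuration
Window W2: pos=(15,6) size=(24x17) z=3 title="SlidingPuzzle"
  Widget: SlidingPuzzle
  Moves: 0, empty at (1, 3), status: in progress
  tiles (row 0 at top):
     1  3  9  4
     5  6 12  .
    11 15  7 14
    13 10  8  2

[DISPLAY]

     ┃G] qu┃                                    
─────┨R] au┃                                    
───┐ ┃] que┃                                    
 4 │ ┃] aut┃                                    
───┤ ┃R] ht┃                                    
   │ ┃] que┃                                    
───┤ ┃     ┃                                    
14 │ ┃     ┃                                    
───┤ ┃     ┃                                    
 2 │ ┃     ┃                                    
───┘ ┃     ┃                                    
     ┃━━━━━┛                                    
     ┃                                          
     ┃                                          
     ┃                                          
━━━━━┛                                          
                                                
                                                
                                                
                                                


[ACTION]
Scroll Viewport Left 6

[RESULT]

zle        ┃G] qu┃                              
───────────┨R] au┃                              
────┬────┐ ┃] que┃                              
  9 │  4 │ ┃] aut┃                              
────┼────┤ ┃R] ht┃                              
 12 │    │ ┃] que┃                              
────┼────┤ ┃     ┃                              
  7 │ 14 │ ┃     ┃                              
────┼────┤ ┃     ┃                              
  8 │  2 │ ┃     ┃                              
────┴────┘ ┃     ┃                              
           ┃━━━━━┛                              
           ┃                                    
           ┃                                    
           ┃                                    
━━━━━━━━━━━┛                                    
                                                
                                                
                                                
                                                


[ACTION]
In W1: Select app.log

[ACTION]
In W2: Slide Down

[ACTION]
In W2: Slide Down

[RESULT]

zle        ┃G] qu┃                              
───────────┨R] au┃                              
────┬────┐ ┃] que┃                              
  9 │    │ ┃] aut┃                              
────┼────┤ ┃R] ht┃                              
 12 │  4 │ ┃] que┃                              
────┼────┤ ┃     ┃                              
  7 │ 14 │ ┃     ┃                              
────┼────┤ ┃     ┃                              
  8 │  2 │ ┃     ┃                              
────┴────┘ ┃     ┃                              
           ┃━━━━━┛                              
           ┃                                    
           ┃                                    
           ┃                                    
━━━━━━━━━━━┛                                    
                                                
                                                
                                                
                                                


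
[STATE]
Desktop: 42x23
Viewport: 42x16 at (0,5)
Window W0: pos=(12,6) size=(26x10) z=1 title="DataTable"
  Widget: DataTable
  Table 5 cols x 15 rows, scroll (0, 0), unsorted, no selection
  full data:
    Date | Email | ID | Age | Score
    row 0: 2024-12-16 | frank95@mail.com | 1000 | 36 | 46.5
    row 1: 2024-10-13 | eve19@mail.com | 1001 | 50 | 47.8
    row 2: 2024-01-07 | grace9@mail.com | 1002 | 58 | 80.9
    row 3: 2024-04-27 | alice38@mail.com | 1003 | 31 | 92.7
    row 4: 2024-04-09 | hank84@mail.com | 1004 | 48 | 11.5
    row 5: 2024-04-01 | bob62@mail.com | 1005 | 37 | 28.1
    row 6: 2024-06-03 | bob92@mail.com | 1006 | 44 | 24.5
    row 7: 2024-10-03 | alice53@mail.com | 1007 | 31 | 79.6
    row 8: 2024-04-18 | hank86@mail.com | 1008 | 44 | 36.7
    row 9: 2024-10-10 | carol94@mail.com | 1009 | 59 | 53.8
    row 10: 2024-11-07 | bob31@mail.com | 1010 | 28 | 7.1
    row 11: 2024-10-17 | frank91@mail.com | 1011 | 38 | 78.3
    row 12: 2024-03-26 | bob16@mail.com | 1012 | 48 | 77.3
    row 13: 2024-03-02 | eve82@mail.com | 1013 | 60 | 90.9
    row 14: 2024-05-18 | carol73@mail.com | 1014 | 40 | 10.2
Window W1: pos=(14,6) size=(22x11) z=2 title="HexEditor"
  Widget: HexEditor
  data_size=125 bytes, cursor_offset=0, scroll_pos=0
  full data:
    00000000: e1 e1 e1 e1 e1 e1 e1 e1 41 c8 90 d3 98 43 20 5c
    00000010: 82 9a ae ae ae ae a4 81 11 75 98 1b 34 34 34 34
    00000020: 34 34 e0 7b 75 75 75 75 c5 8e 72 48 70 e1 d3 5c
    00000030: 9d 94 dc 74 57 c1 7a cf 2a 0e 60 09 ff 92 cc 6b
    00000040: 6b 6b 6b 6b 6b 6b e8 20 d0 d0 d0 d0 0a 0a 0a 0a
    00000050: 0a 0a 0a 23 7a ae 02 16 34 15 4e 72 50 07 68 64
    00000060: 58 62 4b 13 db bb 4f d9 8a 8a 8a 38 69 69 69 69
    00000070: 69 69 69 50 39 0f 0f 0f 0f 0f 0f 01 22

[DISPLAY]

                                          
            ┏━┏━━━━━━━━━━━━━━━━━━━━┓━┓    
            ┃ ┃ HexEditor          ┃ ┃    
            ┠─┠────────────────────┨─┨    
            ┃D┃00000000  E1 e1 e1 e┃ ┃    
            ┃─┃00000010  82 9a ae a┃─┃    
            ┃2┃00000020  34 34 e0 7┃.┃    
            ┃2┃00000030  9d 94 dc 7┃o┃    
            ┃2┃00000040  6b 6b 6b 6┃c┃    
            ┃2┃00000050  0a 0a 0a 2┃.┃    
            ┗━┃00000060  58 62 4b 1┃━┛    
              ┗━━━━━━━━━━━━━━━━━━━━┛      
                                          
                                          
                                          
                                          


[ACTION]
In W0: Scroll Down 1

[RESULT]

                                          
            ┏━┏━━━━━━━━━━━━━━━━━━━━┓━┓    
            ┃ ┃ HexEditor          ┃ ┃    
            ┠─┠────────────────────┨─┨    
            ┃D┃00000000  E1 e1 e1 e┃ ┃    
            ┃─┃00000010  82 9a ae a┃─┃    
            ┃2┃00000020  34 34 e0 7┃o┃    
            ┃2┃00000030  9d 94 dc 7┃c┃    
            ┃2┃00000040  6b 6b 6b 6┃.┃    
            ┃2┃00000050  0a 0a 0a 2┃c┃    
            ┗━┃00000060  58 62 4b 1┃━┛    
              ┗━━━━━━━━━━━━━━━━━━━━┛      
                                          
                                          
                                          
                                          


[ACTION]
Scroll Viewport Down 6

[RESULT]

            ┃ ┃ HexEditor          ┃ ┃    
            ┠─┠────────────────────┨─┨    
            ┃D┃00000000  E1 e1 e1 e┃ ┃    
            ┃─┃00000010  82 9a ae a┃─┃    
            ┃2┃00000020  34 34 e0 7┃o┃    
            ┃2┃00000030  9d 94 dc 7┃c┃    
            ┃2┃00000040  6b 6b 6b 6┃.┃    
            ┃2┃00000050  0a 0a 0a 2┃c┃    
            ┗━┃00000060  58 62 4b 1┃━┛    
              ┗━━━━━━━━━━━━━━━━━━━━┛      
                                          
                                          
                                          
                                          
                                          
                                          


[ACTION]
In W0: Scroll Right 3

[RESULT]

            ┃ ┃ HexEditor          ┃ ┃    
            ┠─┠────────────────────┨─┨    
            ┃e┃00000000  E1 e1 e1 e┃ ┃    
            ┃─┃00000010  82 9a ae a┃─┃    
            ┃4┃00000020  34 34 e0 7┃ ┃    
            ┃4┃00000030  9d 94 dc 7┃ ┃    
            ┃4┃00000040  6b 6b 6b 6┃m┃    
            ┃4┃00000050  0a 0a 0a 2┃ ┃    
            ┗━┃00000060  58 62 4b 1┃━┛    
              ┗━━━━━━━━━━━━━━━━━━━━┛      
                                          
                                          
                                          
                                          
                                          
                                          


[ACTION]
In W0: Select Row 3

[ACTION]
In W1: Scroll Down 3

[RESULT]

            ┃ ┃ HexEditor          ┃ ┃    
            ┠─┠────────────────────┨─┨    
            ┃e┃00000030  9d 94 dc 7┃ ┃    
            ┃─┃00000040  6b 6b 6b 6┃─┃    
            ┃4┃00000050  0a 0a 0a 2┃ ┃    
            ┃4┃00000060  58 62 4b 1┃ ┃    
            ┃4┃00000070  69 69 69 5┃m┃    
            ┃4┃                    ┃ ┃    
            ┗━┃                    ┃━┛    
              ┗━━━━━━━━━━━━━━━━━━━━┛      
                                          
                                          
                                          
                                          
                                          
                                          


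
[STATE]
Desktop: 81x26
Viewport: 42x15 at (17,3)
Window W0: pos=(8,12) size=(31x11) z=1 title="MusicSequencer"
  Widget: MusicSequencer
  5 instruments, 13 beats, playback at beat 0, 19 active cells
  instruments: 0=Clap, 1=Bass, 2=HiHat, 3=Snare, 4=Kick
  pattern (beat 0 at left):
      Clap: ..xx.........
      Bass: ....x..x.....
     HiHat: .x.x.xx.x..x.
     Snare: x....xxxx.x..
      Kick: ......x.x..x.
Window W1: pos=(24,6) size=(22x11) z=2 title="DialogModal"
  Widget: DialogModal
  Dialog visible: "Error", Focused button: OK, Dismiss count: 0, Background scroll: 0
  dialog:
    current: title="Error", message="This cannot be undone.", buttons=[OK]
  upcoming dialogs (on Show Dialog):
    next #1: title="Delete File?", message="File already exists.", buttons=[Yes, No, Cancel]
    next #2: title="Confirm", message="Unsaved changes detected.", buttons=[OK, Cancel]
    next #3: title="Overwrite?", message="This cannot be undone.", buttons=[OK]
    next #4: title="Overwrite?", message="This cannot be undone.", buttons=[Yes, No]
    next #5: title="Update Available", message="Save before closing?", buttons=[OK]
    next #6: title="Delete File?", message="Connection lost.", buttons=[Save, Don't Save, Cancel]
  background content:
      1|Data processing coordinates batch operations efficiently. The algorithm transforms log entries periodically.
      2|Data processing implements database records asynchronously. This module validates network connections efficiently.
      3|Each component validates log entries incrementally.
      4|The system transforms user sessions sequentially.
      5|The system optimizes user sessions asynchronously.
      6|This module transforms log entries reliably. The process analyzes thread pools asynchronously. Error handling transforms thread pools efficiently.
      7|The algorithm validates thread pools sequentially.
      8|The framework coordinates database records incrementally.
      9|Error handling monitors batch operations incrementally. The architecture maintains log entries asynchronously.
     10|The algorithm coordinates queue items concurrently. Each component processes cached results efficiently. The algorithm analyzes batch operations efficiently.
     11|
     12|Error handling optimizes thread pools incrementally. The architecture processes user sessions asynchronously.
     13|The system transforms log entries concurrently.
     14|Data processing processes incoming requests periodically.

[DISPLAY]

                                          
                                          
                                          
       ┏━━━━━━━━━━━━━━━━━━━━┓             
       ┃ DialogModal        ┃             
       ┠────────────────────┨             
       ┃Data processing coor┃             
       ┃Da┌──────────────┐pl┃             
       ┃Ea│    Error     │id┃             
━━━━━━━┃Th│This cannot be│rm┃             
quencer┃Th│     [OK]     │es┃             
───────┃Th└──────────────┘or┃             
2345678┃The algorithm valida┃             
██·····┗━━━━━━━━━━━━━━━━━━━━┛             
··█··█·····          ┃                    


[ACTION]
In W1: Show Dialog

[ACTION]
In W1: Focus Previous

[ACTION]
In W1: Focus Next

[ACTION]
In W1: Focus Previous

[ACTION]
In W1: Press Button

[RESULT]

                                          
                                          
                                          
       ┏━━━━━━━━━━━━━━━━━━━━┓             
       ┃ DialogModal        ┃             
       ┠────────────────────┨             
       ┃Data processing coor┃             
       ┃Data processing impl┃             
       ┃Each component valid┃             
━━━━━━━┃The system transform┃             
quencer┃The system optimizes┃             
───────┃This module transfor┃             
2345678┃The algorithm valida┃             
██·····┗━━━━━━━━━━━━━━━━━━━━┛             
··█··█·····          ┃                    
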